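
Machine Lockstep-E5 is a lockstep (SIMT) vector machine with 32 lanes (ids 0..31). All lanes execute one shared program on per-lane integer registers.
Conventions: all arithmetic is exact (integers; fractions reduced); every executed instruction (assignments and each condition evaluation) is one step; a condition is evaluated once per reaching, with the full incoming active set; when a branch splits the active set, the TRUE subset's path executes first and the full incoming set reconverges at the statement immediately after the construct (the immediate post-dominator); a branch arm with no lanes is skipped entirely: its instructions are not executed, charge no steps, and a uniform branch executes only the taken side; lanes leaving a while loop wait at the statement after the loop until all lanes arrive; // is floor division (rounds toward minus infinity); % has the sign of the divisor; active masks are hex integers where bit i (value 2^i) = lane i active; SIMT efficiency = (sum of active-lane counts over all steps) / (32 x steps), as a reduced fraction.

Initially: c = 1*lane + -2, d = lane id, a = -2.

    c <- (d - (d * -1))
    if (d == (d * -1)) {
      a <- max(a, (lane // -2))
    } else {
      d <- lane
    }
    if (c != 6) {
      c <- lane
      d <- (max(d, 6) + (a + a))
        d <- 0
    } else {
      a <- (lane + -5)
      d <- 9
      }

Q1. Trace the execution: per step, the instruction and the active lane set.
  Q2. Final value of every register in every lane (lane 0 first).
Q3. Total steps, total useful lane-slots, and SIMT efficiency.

step 0: c <- (d - (d * -1))          0xffffffff
step 1: eval (d == (d * -1))         0xffffffff
step 2: a <- max(a, (lane // -2))    0x00000001
step 3: d <- lane                    0xfffffffe
step 4: eval (c != 6)                0xffffffff
step 5: c <- lane                    0xfffffff7
step 6: d <- (max(d, 6) + (a + a))   0xfffffff7
step 7: d <- 0                       0xfffffff7
step 8: a <- (lane + -5)             0x00000008
step 9: d <- 9                       0x00000008

Answer: 10 steps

c: 0,1,2,6,4,5,6,7,8,9,10,11,12,13,14,15,16,17,18,19,20,21,22,23,24,25,26,27,28,29,30,31
d: 0,0,0,9,0,0,0,0,0,0,0,0,0,0,0,0,0,0,0,0,0,0,0,0,0,0,0,0,0,0,0,0
a: 0,-2,-2,-2,-2,-2,-2,-2,-2,-2,-2,-2,-2,-2,-2,-2,-2,-2,-2,-2,-2,-2,-2,-2,-2,-2,-2,-2,-2,-2,-2,-2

steps = 10; useful = 223; efficiency = 223/320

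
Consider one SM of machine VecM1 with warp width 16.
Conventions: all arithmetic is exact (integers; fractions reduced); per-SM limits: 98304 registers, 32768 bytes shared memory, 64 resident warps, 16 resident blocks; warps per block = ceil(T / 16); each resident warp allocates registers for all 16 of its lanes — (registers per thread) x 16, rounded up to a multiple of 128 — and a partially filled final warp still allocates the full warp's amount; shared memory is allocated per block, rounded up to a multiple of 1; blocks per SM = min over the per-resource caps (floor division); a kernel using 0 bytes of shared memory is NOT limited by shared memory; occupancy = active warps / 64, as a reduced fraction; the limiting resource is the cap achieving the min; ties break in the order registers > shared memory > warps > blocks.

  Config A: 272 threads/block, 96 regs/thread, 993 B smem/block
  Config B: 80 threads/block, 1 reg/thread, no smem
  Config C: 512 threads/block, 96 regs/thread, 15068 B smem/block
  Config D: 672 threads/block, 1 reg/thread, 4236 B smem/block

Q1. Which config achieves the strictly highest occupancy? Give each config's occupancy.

occupancies: A 51/64, B 15/16, C 1, D 21/32

Answer: C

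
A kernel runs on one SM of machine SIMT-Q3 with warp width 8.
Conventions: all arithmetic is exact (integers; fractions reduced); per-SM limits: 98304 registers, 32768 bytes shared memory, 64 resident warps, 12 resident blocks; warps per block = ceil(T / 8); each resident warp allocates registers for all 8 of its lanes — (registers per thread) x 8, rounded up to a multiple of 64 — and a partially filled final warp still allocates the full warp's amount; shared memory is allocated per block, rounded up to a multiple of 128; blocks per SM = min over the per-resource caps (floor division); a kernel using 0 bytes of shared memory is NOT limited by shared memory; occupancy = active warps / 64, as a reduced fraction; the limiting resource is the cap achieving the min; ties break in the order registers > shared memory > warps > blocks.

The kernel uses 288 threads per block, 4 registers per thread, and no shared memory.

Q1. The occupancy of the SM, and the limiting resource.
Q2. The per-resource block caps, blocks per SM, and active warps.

Answer: occupancy 9/16, limited by warps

registers: 42 blocks
shared memory: no limit (kernel uses none)
warps: 1 block
blocks: 12 blocks

Answer: 1 block, 36 active warps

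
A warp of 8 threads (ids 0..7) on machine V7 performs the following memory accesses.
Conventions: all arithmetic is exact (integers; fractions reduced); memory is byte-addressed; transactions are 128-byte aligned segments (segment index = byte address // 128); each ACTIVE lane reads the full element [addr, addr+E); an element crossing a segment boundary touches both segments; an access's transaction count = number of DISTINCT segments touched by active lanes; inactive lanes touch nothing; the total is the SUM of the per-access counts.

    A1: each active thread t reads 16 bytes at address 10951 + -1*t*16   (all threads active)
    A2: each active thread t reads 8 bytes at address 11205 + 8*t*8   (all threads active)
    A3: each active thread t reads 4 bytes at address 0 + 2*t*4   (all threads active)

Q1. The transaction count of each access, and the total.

A1: 2 transactions
A2: 5 transactions
A3: 1 transaction

Answer: 2,5,1; total 8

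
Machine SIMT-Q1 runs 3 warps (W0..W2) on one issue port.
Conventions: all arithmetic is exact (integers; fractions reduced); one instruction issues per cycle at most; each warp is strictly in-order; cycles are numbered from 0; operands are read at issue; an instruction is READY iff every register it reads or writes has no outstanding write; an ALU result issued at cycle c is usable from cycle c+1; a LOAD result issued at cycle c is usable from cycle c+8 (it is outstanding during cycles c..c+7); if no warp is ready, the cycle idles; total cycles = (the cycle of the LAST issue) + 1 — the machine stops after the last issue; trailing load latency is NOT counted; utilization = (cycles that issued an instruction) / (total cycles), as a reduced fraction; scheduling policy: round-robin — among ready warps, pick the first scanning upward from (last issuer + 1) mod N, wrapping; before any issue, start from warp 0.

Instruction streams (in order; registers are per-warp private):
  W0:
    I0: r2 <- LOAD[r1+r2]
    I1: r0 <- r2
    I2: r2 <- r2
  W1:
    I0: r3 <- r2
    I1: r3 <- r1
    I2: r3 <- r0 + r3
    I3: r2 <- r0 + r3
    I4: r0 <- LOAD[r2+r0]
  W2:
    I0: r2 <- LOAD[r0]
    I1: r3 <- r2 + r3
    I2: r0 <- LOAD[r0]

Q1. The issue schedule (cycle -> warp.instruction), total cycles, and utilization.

cycle 0: W0.I0
cycle 1: W1.I0
cycle 2: W2.I0
cycle 3: W1.I1
cycle 4: W1.I2
cycle 5: W1.I3
cycle 6: W1.I4
cycle 7: idle
cycle 8: W0.I1
cycle 9: W0.I2
cycle 10: W2.I1
cycle 11: W2.I2

Answer: 12 cycles, utilization 11/12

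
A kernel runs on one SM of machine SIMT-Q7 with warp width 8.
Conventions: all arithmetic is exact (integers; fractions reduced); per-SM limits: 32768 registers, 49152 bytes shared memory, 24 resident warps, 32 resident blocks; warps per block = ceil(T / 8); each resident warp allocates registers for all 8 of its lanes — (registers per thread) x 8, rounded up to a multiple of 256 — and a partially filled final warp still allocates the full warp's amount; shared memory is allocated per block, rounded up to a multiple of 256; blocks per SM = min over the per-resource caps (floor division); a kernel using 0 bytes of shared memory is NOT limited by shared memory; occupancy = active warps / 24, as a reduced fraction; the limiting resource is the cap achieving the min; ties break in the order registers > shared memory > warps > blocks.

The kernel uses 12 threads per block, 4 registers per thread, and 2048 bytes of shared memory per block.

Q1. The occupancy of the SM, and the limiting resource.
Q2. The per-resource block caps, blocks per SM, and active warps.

Answer: occupancy 1, limited by warps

registers: 64 blocks
shared memory: 24 blocks
warps: 12 blocks
blocks: 32 blocks

Answer: 12 blocks, 24 active warps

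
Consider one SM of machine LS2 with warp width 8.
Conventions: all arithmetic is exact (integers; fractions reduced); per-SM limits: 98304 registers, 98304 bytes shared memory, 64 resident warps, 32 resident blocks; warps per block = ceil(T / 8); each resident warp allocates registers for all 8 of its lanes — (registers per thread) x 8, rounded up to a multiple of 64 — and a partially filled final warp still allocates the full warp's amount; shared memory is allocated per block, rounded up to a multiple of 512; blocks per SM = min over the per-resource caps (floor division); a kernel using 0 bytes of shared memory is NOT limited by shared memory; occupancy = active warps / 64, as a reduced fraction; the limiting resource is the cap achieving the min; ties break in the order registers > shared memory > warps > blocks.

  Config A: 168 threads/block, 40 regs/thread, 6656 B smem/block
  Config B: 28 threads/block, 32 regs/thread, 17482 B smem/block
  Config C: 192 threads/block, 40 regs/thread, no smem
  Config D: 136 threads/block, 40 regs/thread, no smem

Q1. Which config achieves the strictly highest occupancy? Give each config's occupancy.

occupancies: A 63/64, B 5/16, C 3/4, D 51/64

Answer: A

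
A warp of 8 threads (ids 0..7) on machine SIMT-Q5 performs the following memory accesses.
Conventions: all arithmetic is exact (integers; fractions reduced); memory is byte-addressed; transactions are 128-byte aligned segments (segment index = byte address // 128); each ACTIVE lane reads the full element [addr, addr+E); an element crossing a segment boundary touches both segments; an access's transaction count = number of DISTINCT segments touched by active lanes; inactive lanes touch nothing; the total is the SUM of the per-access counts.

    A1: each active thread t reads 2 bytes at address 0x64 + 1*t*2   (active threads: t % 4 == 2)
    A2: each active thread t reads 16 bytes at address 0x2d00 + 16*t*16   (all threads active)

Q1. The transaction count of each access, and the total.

A1: 1 transaction
A2: 8 transactions

Answer: 1,8; total 9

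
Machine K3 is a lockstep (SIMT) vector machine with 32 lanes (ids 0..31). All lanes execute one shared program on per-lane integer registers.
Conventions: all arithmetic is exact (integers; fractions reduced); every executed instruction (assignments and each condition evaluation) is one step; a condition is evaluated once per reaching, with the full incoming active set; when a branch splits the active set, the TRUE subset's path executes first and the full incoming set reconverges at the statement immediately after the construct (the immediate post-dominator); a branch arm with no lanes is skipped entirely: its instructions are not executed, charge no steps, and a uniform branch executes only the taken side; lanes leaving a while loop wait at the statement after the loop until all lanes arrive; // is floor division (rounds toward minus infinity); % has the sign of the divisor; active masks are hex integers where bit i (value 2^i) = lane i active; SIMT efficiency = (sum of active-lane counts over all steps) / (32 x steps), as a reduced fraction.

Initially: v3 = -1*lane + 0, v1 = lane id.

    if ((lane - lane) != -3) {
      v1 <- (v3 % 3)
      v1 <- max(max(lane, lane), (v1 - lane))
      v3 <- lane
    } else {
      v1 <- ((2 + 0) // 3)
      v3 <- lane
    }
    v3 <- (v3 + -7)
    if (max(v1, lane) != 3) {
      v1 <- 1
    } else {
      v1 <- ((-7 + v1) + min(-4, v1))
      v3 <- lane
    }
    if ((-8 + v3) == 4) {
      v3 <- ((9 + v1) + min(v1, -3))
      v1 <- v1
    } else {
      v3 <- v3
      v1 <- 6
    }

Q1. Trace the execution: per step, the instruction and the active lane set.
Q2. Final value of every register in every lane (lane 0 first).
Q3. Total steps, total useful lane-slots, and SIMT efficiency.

step 0: eval ((lane - lane) != -3)   0xffffffff
step 1: v1 <- (v3 % 3)               0xffffffff
step 2: v1 <- max(max(lane, lane), (v1 - lane)) 0xffffffff
step 3: v3 <- lane                   0xffffffff
step 4: v3 <- (v3 + -7)              0xffffffff
step 5: eval (max(v1, lane) != 3)    0xffffffff
step 6: v1 <- 1                      0xfffffff7
step 7: v1 <- ((-7 + v1) + min(-4, v1)) 0x00000008
step 8: v3 <- lane                   0x00000008
step 9: eval ((-8 + v3) == 4)        0xffffffff
step 10: v3 <- ((9 + v1) + min(v1, -3)) 0x00080000
step 11: v1 <- v1                     0x00080000
step 12: v3 <- v3                     0xfff7ffff
step 13: v1 <- 6                      0xfff7ffff

Answer: 14 steps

v3: -7,-6,-5,3,-3,-2,-1,0,1,2,3,4,5,6,7,8,9,10,11,7,13,14,15,16,17,18,19,20,21,22,23,24
v1: 6,6,6,6,6,6,6,6,6,6,6,6,6,6,6,6,6,6,6,1,6,6,6,6,6,6,6,6,6,6,6,6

steps = 14; useful = 321; efficiency = 321/448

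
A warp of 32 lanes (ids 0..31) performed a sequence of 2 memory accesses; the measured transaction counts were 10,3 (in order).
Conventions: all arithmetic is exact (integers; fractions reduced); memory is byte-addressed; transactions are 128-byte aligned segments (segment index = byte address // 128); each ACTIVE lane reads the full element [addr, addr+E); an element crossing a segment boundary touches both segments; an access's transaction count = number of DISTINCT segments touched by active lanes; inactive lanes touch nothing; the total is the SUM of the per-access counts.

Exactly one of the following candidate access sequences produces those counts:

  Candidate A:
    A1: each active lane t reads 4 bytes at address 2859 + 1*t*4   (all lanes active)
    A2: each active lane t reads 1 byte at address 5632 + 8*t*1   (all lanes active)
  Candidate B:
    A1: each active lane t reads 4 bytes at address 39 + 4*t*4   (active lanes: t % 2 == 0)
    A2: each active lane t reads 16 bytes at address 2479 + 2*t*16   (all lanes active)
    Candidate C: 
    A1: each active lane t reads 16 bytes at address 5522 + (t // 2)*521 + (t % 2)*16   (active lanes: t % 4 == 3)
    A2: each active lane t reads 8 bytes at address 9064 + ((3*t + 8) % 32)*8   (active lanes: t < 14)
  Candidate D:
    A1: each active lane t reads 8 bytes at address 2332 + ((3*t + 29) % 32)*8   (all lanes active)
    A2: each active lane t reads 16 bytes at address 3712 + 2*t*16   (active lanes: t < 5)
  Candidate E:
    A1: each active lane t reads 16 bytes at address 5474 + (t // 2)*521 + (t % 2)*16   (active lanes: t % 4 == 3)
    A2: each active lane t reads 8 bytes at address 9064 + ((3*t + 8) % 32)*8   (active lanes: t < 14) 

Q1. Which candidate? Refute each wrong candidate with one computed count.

A: A1 gives 2 transactions, not 10
B: A1 gives 5 transactions, not 10
C: A1 gives 9 transactions, not 10
D: A1 gives 3 transactions, not 10
E: all counts match (10,3)

Answer: E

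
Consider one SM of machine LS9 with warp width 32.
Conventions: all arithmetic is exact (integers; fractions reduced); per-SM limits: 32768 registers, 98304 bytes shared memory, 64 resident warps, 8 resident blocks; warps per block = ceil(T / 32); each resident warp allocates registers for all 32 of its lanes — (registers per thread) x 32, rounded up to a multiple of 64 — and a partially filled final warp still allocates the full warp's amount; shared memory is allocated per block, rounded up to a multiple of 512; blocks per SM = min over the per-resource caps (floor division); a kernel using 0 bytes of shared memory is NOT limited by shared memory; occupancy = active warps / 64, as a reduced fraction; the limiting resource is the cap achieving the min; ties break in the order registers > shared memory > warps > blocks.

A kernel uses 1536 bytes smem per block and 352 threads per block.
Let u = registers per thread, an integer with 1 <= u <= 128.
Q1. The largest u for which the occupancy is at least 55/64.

Answer: u = 18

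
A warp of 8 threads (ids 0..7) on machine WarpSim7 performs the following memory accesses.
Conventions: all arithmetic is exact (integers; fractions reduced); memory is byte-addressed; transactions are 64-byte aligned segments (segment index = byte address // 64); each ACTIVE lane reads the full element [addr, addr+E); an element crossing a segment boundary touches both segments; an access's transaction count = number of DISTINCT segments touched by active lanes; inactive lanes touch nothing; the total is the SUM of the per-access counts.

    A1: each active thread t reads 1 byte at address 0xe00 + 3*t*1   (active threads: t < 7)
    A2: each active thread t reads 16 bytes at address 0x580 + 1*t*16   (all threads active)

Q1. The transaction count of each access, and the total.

A1: 1 transaction
A2: 2 transactions

Answer: 1,2; total 3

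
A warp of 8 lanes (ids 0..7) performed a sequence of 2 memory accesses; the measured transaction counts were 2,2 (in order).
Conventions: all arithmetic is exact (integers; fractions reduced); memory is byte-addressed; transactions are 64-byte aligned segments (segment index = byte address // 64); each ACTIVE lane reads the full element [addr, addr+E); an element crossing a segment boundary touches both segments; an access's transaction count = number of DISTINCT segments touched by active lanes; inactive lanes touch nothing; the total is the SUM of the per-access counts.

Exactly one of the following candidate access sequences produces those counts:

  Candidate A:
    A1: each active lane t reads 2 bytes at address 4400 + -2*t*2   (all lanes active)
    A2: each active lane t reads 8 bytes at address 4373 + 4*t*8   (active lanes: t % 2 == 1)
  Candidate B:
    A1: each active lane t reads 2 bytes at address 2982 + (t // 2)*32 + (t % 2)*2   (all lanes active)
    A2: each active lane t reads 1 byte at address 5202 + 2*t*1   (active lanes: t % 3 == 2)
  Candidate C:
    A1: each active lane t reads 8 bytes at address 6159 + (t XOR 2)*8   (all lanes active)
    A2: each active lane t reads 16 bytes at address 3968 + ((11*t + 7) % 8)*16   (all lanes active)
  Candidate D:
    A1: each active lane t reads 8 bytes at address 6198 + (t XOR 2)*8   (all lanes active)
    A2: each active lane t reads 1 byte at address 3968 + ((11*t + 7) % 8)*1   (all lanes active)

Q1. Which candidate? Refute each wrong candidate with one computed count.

A: A1 gives 1 transaction, not 2
B: A1 gives 3 transactions, not 2
D: A2 gives 1 transaction, not 2
C: all counts match (2,2)

Answer: C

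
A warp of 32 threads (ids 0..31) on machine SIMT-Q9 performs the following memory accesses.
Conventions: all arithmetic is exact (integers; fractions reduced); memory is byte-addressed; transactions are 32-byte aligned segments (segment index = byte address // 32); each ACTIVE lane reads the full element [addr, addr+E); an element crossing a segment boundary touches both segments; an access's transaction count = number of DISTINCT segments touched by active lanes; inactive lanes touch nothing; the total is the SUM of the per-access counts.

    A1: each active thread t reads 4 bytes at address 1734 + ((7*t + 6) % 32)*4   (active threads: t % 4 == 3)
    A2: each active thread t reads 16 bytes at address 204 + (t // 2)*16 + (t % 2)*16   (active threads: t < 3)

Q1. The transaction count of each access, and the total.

A1: 5 transactions
A2: 2 transactions

Answer: 5,2; total 7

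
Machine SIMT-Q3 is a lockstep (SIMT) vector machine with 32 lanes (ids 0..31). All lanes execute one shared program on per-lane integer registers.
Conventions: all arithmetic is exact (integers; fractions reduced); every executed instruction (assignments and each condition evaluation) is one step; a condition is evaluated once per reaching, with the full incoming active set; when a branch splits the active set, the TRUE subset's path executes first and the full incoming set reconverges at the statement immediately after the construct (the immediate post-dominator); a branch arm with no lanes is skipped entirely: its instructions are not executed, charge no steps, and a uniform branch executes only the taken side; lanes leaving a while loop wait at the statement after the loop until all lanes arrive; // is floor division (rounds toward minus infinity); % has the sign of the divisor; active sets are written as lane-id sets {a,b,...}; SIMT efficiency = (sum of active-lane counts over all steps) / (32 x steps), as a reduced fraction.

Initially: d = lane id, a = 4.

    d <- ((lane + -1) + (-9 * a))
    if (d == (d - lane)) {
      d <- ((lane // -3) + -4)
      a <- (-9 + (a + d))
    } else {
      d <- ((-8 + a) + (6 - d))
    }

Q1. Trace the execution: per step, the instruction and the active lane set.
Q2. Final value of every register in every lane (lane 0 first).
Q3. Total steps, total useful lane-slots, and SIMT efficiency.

step 0: d <- ((lane + -1) + (-9 * a)) {0,1,2,3,4,5,6,7,8,9,10,11,12,13,14,15,16,17,18,19,20,21,22,23,24,25,26,27,28,29,30,31}
step 1: eval (d == (d - lane))       {0,1,2,3,4,5,6,7,8,9,10,11,12,13,14,15,16,17,18,19,20,21,22,23,24,25,26,27,28,29,30,31}
step 2: d <- ((lane // -3) + -4)     {0}
step 3: a <- (-9 + (a + d))          {0}
step 4: d <- ((-8 + a) + (6 - d))    {1,2,3,4,5,6,7,8,9,10,11,12,13,14,15,16,17,18,19,20,21,22,23,24,25,26,27,28,29,30,31}

Answer: 5 steps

d: -4,38,37,36,35,34,33,32,31,30,29,28,27,26,25,24,23,22,21,20,19,18,17,16,15,14,13,12,11,10,9,8
a: -9,4,4,4,4,4,4,4,4,4,4,4,4,4,4,4,4,4,4,4,4,4,4,4,4,4,4,4,4,4,4,4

steps = 5; useful = 97; efficiency = 97/160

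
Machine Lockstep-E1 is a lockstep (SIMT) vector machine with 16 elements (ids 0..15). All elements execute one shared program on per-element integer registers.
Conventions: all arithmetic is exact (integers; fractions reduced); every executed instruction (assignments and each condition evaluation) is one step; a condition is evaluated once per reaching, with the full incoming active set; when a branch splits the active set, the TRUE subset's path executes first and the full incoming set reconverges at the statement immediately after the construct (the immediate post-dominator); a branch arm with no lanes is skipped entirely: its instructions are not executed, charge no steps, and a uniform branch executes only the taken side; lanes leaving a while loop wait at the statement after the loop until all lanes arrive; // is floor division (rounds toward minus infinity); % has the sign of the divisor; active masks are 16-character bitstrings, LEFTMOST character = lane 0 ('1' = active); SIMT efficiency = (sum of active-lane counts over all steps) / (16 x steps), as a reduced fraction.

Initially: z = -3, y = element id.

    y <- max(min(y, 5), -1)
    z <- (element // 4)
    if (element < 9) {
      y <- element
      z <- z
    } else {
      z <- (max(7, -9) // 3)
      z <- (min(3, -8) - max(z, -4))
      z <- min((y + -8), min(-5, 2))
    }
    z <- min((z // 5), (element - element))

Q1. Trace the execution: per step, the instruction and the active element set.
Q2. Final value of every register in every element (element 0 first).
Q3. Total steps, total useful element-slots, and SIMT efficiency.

step 0: y <- max(min(y, 5), -1)      1111111111111111
step 1: z <- (element // 4)          1111111111111111
step 2: eval (element < 9)           1111111111111111
step 3: y <- element                 1111111110000000
step 4: z <- z                       1111111110000000
step 5: z <- (max(7, -9) // 3)       0000000001111111
step 6: z <- (min(3, -8) - max(z, -4)) 0000000001111111
step 7: z <- min((y + -8), min(-5, 2)) 0000000001111111
step 8: z <- min((z // 5), (element - element)) 1111111111111111

Answer: 9 steps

z: 0,0,0,0,0,0,0,0,0,-1,-1,-1,-1,-1,-1,-1
y: 0,1,2,3,4,5,6,7,8,5,5,5,5,5,5,5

steps = 9; useful = 103; efficiency = 103/144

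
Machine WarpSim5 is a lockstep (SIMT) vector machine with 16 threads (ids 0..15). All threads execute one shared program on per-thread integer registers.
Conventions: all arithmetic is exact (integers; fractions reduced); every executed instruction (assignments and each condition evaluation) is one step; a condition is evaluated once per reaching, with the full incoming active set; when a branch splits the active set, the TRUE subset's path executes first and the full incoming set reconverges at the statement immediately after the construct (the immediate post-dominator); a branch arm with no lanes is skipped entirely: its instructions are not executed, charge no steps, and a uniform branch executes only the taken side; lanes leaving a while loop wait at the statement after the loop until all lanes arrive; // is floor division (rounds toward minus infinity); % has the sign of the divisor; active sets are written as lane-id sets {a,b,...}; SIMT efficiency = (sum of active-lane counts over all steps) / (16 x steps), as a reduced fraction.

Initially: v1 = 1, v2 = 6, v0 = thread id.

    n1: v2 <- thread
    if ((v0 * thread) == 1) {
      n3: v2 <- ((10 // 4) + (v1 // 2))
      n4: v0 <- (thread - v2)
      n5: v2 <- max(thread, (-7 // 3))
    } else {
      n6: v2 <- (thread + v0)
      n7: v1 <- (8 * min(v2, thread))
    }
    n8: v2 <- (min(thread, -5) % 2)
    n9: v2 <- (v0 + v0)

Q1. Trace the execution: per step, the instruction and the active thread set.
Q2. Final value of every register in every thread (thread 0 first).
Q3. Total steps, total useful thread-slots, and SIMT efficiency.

step 0: v2 <- thread                 {0,1,2,3,4,5,6,7,8,9,10,11,12,13,14,15}
step 1: eval ((v0 * thread) == 1)    {0,1,2,3,4,5,6,7,8,9,10,11,12,13,14,15}
step 2: v2 <- ((10 // 4) + (v1 // 2)) {1}
step 3: v0 <- (thread - v2)          {1}
step 4: v2 <- max(thread, (-7 // 3)) {1}
step 5: v2 <- (thread + v0)          {0,2,3,4,5,6,7,8,9,10,11,12,13,14,15}
step 6: v1 <- (8 * min(v2, thread))  {0,2,3,4,5,6,7,8,9,10,11,12,13,14,15}
step 7: v2 <- (min(thread, -5) % 2)  {0,1,2,3,4,5,6,7,8,9,10,11,12,13,14,15}
step 8: v2 <- (v0 + v0)              {0,1,2,3,4,5,6,7,8,9,10,11,12,13,14,15}

Answer: 9 steps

v1: 0,1,16,24,32,40,48,56,64,72,80,88,96,104,112,120
v2: 0,-2,4,6,8,10,12,14,16,18,20,22,24,26,28,30
v0: 0,-1,2,3,4,5,6,7,8,9,10,11,12,13,14,15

steps = 9; useful = 97; efficiency = 97/144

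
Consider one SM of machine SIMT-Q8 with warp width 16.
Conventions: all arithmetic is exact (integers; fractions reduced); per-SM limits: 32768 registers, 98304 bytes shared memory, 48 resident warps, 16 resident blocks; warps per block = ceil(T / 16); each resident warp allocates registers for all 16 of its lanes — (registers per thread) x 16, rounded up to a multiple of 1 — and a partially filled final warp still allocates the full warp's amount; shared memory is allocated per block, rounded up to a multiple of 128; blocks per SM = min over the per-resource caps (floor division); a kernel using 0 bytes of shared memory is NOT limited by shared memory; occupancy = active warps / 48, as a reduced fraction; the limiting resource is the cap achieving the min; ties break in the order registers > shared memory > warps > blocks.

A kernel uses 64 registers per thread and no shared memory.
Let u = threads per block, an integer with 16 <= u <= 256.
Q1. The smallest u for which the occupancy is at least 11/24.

Answer: u = 17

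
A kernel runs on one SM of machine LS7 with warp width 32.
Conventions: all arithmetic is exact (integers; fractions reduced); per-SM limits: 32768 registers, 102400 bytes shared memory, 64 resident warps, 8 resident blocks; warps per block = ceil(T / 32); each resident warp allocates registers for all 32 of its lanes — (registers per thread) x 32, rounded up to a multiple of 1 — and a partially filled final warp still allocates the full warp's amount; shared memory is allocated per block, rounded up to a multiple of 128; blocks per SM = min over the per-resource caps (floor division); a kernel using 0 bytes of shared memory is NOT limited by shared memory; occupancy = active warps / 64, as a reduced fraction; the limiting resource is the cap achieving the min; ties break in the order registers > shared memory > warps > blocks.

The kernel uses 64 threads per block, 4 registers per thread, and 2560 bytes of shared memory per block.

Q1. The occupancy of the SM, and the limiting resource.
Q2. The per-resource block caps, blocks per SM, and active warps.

Answer: occupancy 1/4, limited by blocks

registers: 128 blocks
shared memory: 40 blocks
warps: 32 blocks
blocks: 8 blocks

Answer: 8 blocks, 16 active warps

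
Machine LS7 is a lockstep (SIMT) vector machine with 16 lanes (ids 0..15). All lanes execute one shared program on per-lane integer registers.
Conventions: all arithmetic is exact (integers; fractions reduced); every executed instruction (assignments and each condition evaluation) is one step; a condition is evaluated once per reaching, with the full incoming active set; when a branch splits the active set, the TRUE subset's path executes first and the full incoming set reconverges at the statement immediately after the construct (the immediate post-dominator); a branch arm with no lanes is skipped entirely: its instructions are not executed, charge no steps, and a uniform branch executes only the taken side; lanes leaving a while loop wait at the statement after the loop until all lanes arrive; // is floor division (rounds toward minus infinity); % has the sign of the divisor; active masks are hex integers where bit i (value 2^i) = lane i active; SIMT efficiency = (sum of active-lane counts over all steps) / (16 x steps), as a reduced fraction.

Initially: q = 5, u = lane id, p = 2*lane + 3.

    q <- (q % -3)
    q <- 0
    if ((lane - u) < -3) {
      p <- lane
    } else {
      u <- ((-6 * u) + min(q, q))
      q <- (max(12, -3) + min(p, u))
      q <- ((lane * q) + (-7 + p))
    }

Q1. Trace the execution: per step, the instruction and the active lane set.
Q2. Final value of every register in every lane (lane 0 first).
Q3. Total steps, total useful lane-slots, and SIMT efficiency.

step 0: q <- (q % -3)                0xffff
step 1: q <- 0                       0xffff
step 2: eval ((lane - u) < -3)       0xffff
step 3: u <- ((-6 * u) + min(q, q))  0xffff
step 4: q <- (max(12, -3) + min(p, u)) 0xffff
step 5: q <- ((lane * q) + (-7 + p)) 0xffff

Answer: 6 steps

q: -4,4,0,-16,-44,-84,-136,-200,-276,-364,-464,-576,-700,-836,-984,-1144
u: 0,-6,-12,-18,-24,-30,-36,-42,-48,-54,-60,-66,-72,-78,-84,-90
p: 3,5,7,9,11,13,15,17,19,21,23,25,27,29,31,33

steps = 6; useful = 96; efficiency = 96/96 = 1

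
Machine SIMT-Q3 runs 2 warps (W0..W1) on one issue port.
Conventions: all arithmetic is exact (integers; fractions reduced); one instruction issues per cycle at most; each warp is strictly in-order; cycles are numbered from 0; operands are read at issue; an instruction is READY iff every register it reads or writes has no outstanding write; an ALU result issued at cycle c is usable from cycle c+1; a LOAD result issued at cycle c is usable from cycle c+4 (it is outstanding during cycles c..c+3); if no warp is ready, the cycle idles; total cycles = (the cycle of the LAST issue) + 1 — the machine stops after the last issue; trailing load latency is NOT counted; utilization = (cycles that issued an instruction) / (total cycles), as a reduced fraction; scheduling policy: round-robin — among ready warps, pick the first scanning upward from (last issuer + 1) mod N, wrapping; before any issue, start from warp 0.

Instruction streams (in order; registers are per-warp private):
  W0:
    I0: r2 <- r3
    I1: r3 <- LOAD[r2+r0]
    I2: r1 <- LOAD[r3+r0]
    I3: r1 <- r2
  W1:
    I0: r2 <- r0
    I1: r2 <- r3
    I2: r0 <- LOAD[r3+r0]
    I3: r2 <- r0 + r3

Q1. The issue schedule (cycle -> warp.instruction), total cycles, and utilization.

cycle 0: W0.I0
cycle 1: W1.I0
cycle 2: W0.I1
cycle 3: W1.I1
cycle 4: W1.I2
cycle 5: idle
cycle 6: W0.I2
cycle 7: idle
cycle 8: W1.I3
cycle 9: idle
cycle 10: W0.I3

Answer: 11 cycles, utilization 8/11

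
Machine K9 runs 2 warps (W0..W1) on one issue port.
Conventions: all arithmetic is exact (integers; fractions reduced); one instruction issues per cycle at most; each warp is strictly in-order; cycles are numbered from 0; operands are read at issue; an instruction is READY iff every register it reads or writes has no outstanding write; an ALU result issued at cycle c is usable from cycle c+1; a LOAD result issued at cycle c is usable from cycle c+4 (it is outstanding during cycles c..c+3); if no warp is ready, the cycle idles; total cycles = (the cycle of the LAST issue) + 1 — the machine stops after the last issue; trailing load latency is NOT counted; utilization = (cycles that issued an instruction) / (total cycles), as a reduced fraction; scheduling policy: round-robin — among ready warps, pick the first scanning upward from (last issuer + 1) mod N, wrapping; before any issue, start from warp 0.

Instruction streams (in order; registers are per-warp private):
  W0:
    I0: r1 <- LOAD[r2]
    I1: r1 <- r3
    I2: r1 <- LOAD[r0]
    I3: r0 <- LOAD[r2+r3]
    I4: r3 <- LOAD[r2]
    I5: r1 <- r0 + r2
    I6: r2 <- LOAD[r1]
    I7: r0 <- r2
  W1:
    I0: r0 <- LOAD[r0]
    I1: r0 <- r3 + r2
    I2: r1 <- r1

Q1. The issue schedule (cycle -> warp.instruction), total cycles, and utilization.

cycle 0: W0.I0
cycle 1: W1.I0
cycle 2: idle
cycle 3: idle
cycle 4: W0.I1
cycle 5: W1.I1
cycle 6: W0.I2
cycle 7: W1.I2
cycle 8: W0.I3
cycle 9: W0.I4
cycle 10: idle
cycle 11: idle
cycle 12: W0.I5
cycle 13: W0.I6
cycle 14: idle
cycle 15: idle
cycle 16: idle
cycle 17: W0.I7

Answer: 18 cycles, utilization 11/18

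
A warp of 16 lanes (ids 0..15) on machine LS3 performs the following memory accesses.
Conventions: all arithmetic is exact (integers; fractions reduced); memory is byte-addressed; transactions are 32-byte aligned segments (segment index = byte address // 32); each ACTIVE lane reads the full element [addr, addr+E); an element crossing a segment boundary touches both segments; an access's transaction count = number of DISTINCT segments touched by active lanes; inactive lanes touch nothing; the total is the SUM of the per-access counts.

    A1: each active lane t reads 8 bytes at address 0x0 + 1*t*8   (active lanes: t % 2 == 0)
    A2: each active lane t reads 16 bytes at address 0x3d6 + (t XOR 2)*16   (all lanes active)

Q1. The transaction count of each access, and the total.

A1: 4 transactions
A2: 9 transactions

Answer: 4,9; total 13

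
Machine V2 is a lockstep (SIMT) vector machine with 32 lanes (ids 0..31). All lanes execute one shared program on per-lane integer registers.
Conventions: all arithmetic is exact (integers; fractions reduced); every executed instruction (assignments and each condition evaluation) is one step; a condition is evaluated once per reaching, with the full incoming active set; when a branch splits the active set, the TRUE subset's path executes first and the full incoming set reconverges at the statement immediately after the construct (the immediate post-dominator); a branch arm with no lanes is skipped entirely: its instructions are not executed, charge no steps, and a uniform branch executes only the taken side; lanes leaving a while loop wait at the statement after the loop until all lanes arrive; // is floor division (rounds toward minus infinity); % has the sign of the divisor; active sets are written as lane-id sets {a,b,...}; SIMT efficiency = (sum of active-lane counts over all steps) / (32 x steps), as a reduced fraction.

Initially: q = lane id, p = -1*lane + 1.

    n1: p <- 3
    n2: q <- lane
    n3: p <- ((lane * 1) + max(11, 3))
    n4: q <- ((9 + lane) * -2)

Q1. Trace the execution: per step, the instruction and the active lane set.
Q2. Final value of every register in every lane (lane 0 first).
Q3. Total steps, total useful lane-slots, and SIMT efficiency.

step 0: p <- 3                       {0,1,2,3,4,5,6,7,8,9,10,11,12,13,14,15,16,17,18,19,20,21,22,23,24,25,26,27,28,29,30,31}
step 1: q <- lane                    {0,1,2,3,4,5,6,7,8,9,10,11,12,13,14,15,16,17,18,19,20,21,22,23,24,25,26,27,28,29,30,31}
step 2: p <- ((lane * 1) + max(11, 3)) {0,1,2,3,4,5,6,7,8,9,10,11,12,13,14,15,16,17,18,19,20,21,22,23,24,25,26,27,28,29,30,31}
step 3: q <- ((9 + lane) * -2)       {0,1,2,3,4,5,6,7,8,9,10,11,12,13,14,15,16,17,18,19,20,21,22,23,24,25,26,27,28,29,30,31}

Answer: 4 steps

q: -18,-20,-22,-24,-26,-28,-30,-32,-34,-36,-38,-40,-42,-44,-46,-48,-50,-52,-54,-56,-58,-60,-62,-64,-66,-68,-70,-72,-74,-76,-78,-80
p: 11,12,13,14,15,16,17,18,19,20,21,22,23,24,25,26,27,28,29,30,31,32,33,34,35,36,37,38,39,40,41,42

steps = 4; useful = 128; efficiency = 128/128 = 1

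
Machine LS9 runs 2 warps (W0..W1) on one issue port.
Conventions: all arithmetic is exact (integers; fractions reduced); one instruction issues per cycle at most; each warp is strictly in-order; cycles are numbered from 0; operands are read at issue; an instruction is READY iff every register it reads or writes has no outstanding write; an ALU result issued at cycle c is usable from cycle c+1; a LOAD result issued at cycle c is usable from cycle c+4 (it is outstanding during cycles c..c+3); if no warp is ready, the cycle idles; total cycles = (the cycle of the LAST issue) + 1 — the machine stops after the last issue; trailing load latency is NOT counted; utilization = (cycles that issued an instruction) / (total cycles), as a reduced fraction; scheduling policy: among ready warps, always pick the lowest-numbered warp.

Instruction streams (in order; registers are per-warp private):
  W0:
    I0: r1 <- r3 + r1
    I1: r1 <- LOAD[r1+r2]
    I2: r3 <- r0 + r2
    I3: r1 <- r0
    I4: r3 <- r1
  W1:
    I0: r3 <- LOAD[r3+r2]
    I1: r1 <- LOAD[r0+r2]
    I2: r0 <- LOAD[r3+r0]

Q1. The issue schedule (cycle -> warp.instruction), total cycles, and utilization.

cycle 0: W0.I0
cycle 1: W0.I1
cycle 2: W0.I2
cycle 3: W1.I0
cycle 4: W1.I1
cycle 5: W0.I3
cycle 6: W0.I4
cycle 7: W1.I2

Answer: 8 cycles, utilization 1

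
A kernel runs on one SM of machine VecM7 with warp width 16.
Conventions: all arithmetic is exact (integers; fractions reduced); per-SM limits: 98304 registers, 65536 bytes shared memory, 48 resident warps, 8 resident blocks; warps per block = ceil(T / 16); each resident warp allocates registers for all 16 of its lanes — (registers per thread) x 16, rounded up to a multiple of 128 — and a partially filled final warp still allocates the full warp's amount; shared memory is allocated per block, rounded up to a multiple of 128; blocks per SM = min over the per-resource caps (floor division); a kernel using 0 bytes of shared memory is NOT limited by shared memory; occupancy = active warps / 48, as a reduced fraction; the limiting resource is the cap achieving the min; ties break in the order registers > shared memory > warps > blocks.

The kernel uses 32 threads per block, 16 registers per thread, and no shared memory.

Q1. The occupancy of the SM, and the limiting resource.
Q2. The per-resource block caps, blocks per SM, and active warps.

Answer: occupancy 1/3, limited by blocks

registers: 192 blocks
shared memory: no limit (kernel uses none)
warps: 24 blocks
blocks: 8 blocks

Answer: 8 blocks, 16 active warps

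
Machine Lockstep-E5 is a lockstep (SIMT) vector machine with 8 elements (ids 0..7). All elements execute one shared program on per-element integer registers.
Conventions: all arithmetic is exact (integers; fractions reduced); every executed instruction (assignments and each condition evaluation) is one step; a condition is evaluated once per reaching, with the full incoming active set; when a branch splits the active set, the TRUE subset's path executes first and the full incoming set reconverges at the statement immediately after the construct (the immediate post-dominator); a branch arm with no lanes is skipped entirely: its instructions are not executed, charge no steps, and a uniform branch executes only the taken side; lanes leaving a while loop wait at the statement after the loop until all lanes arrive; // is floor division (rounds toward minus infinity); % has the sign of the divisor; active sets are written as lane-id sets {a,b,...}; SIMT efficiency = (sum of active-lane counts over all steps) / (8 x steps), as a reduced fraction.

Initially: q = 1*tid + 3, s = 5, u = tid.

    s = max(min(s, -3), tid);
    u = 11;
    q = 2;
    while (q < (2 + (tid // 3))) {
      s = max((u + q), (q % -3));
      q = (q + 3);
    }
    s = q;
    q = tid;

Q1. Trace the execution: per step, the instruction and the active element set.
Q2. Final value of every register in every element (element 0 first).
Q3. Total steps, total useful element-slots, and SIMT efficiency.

step 0: s <- max(min(s, -3), tid)    {0,1,2,3,4,5,6,7}
step 1: u <- 11                      {0,1,2,3,4,5,6,7}
step 2: q <- 2                       {0,1,2,3,4,5,6,7}
step 3: eval (q < (2 + (tid // 3)))  {0,1,2,3,4,5,6,7}
step 4: s <- max((u + q), (q % -3))  {3,4,5,6,7}
step 5: q <- (q + 3)                 {3,4,5,6,7}
step 6: eval (q < (2 + (tid // 3)))  {3,4,5,6,7}
step 7: s <- q                       {0,1,2,3,4,5,6,7}
step 8: q <- tid                     {0,1,2,3,4,5,6,7}

Answer: 9 steps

q: 0,1,2,3,4,5,6,7
s: 2,2,2,5,5,5,5,5
u: 11,11,11,11,11,11,11,11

steps = 9; useful = 63; efficiency = 63/72 = 7/8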